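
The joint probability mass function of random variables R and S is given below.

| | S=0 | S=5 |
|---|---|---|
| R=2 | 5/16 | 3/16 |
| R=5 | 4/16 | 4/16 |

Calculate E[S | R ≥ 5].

P(R ≥ 5) = 1/2.
Σ S·P over the event = 0·(4/16) + 5·(4/16) = 5/4.
E[S | R ≥ 5] = (5/4) / (1/2) = 5/2.

5/2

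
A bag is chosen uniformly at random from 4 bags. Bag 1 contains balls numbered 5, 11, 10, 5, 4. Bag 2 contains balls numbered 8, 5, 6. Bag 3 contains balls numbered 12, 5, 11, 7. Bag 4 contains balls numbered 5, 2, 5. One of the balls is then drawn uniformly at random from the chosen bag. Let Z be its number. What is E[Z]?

E[Z | bag 1] = (5+11+10+5+4)/5 = 7.
E[Z | bag 2] = (8+5+6)/3 = 19/3.
E[Z | bag 3] = (12+5+11+7)/4 = 35/4.
E[Z | bag 4] = (5+2+5)/3 = 4.
E[Z] = (1/4)·(7) + (1/4)·(19/3) + (1/4)·(35/4) + (1/4)·(4) = 313/48.

313/48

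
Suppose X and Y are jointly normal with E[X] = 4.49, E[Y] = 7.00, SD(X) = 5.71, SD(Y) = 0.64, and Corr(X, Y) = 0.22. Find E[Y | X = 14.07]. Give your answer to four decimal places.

For a bivariate normal, E[Y | X=x] = μ_Y + ρ·(σ_Y/σ_X)·(x − μ_X).
E[Y | X=14.07] = 7.00 + (0.22)·(0.64/5.71)·(14.07 − (4.49)) = 7.00 + (0.024658)·(9.58) = 7.2362.

7.2362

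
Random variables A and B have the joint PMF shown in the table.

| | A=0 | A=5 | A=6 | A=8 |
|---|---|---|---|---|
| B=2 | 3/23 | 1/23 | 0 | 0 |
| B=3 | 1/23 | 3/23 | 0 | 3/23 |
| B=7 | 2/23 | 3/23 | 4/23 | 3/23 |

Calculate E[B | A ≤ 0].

23/6

P(A ≤ 0) = 6/23.
Σ B·P over the event = 2·(3/23) + 3·(1/23) + 7·(2/23) = 1.
E[B | A ≤ 0] = (1) / (6/23) = 23/6.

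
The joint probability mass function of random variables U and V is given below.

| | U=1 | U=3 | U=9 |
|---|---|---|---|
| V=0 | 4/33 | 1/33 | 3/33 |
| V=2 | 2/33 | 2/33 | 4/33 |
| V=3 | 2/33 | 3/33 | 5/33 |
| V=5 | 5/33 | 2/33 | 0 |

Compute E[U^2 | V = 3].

217/5

P(V = 3) = 10/33.
Σ U^2·P over the event = 1·(2/33) + 9·(3/33) + 81·(5/33) = 434/33.
E[U^2 | V = 3] = (434/33) / (10/33) = 217/5.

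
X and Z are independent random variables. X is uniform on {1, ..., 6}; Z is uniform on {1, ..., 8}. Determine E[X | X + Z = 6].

Outcomes with X + Z = 6: (1,5), (2,4), (3,3), (4,2), (5,1), each with probability 1/48.
E[X | X + Z = 6] = (1 + 2 + 3 + 4 + 5) / 5 = 3.

3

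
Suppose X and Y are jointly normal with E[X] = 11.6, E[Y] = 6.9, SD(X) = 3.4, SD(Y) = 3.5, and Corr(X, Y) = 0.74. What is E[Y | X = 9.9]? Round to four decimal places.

5.6050

The regression of Y on X has slope ρ·σ_Y/σ_X and passes through (μ_X, μ_Y).
E[Y | X=9.9] = 6.9 + (0.74)·(3.5/3.4)·(9.9 − (11.6)) = 6.9 + (0.76176)·(-1.7) = 5.6050.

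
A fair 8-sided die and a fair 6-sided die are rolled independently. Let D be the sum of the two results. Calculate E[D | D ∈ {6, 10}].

P(D ∈ {6, 10}) = 5/24.
Σ over the event: 6·5/48 + 10·5/48 = 5/3.
E[D | D ∈ {6, 10}] = (5/3) / (5/24) = 8.

8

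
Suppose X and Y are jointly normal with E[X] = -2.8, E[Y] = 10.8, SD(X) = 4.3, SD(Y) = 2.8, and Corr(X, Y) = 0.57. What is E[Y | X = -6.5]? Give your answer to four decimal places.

E[Y | X=x] = μ_Y + ρ(σ_Y/σ_X)(x − μ_X) for jointly normal variables.
E[Y | X=-6.5] = 10.8 + (0.57)·(2.8/4.3)·(-6.5 − (-2.8)) = 10.8 + (0.37116)·(-3.7) = 9.4267.

9.4267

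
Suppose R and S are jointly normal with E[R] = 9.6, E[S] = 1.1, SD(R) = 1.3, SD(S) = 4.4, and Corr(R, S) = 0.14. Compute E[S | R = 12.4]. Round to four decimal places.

For a bivariate normal, E[S | R=x] = μ_S + ρ·(σ_S/σ_R)·(x − μ_R).
E[S | R=12.4] = 1.1 + (0.14)·(4.4/1.3)·(12.4 − (9.6)) = 1.1 + (0.47385)·(2.8) = 2.4268.

2.4268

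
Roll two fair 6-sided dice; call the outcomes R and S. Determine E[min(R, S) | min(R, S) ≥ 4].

P(min(R, S) ≥ 4) = 1/4.
Summing min(R,S)·P(x,y) over outcomes with min(R, S) ≥ 4 gives 41/36.
E[min(R, S) | min(R, S) ≥ 4] = (41/36) / (1/4) = 41/9.

41/9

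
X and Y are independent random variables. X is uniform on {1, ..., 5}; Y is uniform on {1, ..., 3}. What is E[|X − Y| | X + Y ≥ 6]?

P(X + Y ≥ 6) = 2/5.
Summing |X−Y|·P(x,y) over outcomes with X + Y ≥ 6 gives 4/5.
E[|X − Y| | X + Y ≥ 6] = (4/5) / (2/5) = 2.

2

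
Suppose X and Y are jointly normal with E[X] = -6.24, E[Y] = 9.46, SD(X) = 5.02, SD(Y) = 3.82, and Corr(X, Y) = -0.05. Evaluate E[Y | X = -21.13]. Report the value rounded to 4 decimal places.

10.0265

For a bivariate normal, E[Y | X=x] = μ_Y + ρ·(σ_Y/σ_X)·(x − μ_X).
E[Y | X=-21.13] = 9.46 + (-0.05)·(3.82/5.02)·(-21.13 − (-6.24)) = 9.46 + (-0.038048)·(-14.89) = 10.0265.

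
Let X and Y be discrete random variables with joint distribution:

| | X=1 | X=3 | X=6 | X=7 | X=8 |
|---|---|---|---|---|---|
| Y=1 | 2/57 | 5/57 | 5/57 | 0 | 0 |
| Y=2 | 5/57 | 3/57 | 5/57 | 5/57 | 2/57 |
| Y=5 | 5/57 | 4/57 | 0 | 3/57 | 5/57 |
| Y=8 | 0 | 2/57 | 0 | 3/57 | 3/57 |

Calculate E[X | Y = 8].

P(Y = 8) = 8/57.
Σ X·P over the event = 3·(2/57) + 7·(3/57) + 8·(3/57) = 17/19.
E[X | Y = 8] = (17/19) / (8/57) = 51/8.

51/8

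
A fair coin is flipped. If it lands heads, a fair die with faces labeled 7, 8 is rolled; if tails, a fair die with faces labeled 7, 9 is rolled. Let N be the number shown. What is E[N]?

E[N | heads] = (7+8)/2 = 15/2.
E[N | tails] = (7+9)/2 = 8.
E[N] = (1/2)·(15/2) + (1/2)·(8) = 31/4.

31/4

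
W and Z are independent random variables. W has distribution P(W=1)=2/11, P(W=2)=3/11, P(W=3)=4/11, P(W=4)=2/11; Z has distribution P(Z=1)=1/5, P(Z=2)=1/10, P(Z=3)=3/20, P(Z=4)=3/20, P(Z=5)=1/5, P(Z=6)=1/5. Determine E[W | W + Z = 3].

P(W + Z = 3) = 4/55.
Summing W·P(x,y) over outcomes with W + Z = 3 gives 7/55.
E[W | W + Z = 3] = (7/55) / (4/55) = 7/4.

7/4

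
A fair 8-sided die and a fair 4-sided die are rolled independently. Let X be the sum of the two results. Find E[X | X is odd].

P(X is odd) = 1/2.
Σ over the event: 3·1/16 + 5·1/8 + 7·1/8 + 9·1/8 + 11·1/16 = 7/2.
E[X | X is odd] = (7/2) / (1/2) = 7.

7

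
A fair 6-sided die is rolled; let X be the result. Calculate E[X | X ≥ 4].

Given X ≥ 4, X is equally likely to be any of {4, 5, 6}.
E[X | X ≥ 4] = (4 + 5 + 6) / 3 = 5.

5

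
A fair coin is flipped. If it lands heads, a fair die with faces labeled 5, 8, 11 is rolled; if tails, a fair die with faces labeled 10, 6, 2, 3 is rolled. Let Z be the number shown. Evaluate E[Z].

53/8

E[Z | heads] = (5+8+11)/3 = 8.
E[Z | tails] = (10+6+2+3)/4 = 21/4.
E[Z] = (1/2)·(8) + (1/2)·(21/4) = 53/8.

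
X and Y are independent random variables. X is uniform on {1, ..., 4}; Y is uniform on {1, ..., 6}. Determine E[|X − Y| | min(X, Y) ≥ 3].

5/4

Outcomes with min(X, Y) ≥ 3: (3,3), (3,4), (3,5), (3,6), (4,3), (4,4), (4,5), (4,6), each with probability 1/24.
E[|X − Y| | min(X, Y) ≥ 3] = (0 + 1 + 2 + 3 + 1 + 0 + 1 + 2) / 8 = 5/4.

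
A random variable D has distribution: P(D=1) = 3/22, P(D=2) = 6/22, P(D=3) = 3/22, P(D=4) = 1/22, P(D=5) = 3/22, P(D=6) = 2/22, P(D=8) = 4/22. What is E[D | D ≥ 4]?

P(D ≥ 4) = 5/11.
Σ over the event: 4·1/22 + 5·3/22 + 6·1/11 + 8·2/11 = 63/22.
E[D | D ≥ 4] = (63/22) / (5/11) = 63/10.

63/10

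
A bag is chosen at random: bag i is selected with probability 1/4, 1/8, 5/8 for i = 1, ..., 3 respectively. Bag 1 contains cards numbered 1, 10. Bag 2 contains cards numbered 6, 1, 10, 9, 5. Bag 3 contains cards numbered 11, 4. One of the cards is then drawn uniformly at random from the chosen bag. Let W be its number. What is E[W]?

E[W | bag 1] = (1+10)/2 = 11/2.
E[W | bag 2] = (6+1+10+9+5)/5 = 31/5.
E[W | bag 3] = (11+4)/2 = 15/2.
E[W] = (1/4)·(11/2) + (1/8)·(31/5) + (5/8)·(15/2) = 547/80.

547/80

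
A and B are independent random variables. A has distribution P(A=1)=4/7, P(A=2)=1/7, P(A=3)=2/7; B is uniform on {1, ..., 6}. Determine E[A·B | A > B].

4

P(A > B) = 5/42.
Summing AB·P(x,y) over outcomes with A > B gives 10/21.
E[A·B | A > B] = (10/21) / (5/42) = 4.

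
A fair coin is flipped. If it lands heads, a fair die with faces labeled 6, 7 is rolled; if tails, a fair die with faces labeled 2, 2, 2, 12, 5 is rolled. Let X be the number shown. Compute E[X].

111/20

E[X | heads] = (6+7)/2 = 13/2.
E[X | tails] = (2+2+2+12+5)/5 = 23/5.
By the law of total expectation,
E[X] = (1/2)·(13/2) + (1/2)·(23/5) = 111/20.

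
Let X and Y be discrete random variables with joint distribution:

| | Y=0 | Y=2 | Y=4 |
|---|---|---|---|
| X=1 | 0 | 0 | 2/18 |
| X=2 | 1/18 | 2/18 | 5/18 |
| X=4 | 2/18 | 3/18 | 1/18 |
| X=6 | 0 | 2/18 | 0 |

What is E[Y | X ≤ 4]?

P(X ≤ 4) = 8/9.
Σ Y·P over the event = 4·(2/18) + 0·(1/18) + 2·(2/18) + 4·(5/18) + 0·(2/18) + 2·(3/18) + 4·(1/18) = 7/3.
E[Y | X ≤ 4] = (7/3) / (8/9) = 21/8.

21/8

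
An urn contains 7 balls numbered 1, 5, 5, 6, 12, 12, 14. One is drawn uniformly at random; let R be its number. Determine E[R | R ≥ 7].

P(R ≥ 7) = 3/7.
Σ over the event: 12·2/7 + 14·1/7 = 38/7.
E[R | R ≥ 7] = (38/7) / (3/7) = 38/3.

38/3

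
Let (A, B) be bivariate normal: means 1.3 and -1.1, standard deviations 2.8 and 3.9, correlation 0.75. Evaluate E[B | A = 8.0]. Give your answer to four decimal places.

The regression of B on A has slope ρ·σ_B/σ_A and passes through (μ_A, μ_B).
E[B | A=8.0] = -1.1 + (0.75)·(3.9/2.8)·(8.0 − (1.3)) = -1.1 + (1.04464)·(6.7) = 5.8991.

5.8991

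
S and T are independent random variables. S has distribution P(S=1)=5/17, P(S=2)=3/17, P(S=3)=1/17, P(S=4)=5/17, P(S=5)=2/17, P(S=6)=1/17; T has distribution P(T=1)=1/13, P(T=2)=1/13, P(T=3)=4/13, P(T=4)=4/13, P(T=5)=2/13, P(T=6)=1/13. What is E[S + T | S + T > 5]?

1129/146

P(S + T > 5) = 146/221.
Summing (S+T)·P(x,y) over outcomes with S + T > 5 gives 1129/221.
E[S + T | S + T > 5] = (1129/221) / (146/221) = 1129/146.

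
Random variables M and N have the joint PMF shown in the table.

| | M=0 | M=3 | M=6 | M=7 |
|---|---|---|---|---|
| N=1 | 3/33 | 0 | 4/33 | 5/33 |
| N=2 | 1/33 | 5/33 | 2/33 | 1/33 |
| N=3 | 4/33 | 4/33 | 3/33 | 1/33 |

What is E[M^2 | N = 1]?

389/12

P(N = 1) = 4/11.
Summing M^2·P(M=x,N=y) over the conditioning event gives 389/33.
E[M^2 | N = 1] = (389/33) / (4/11) = 389/12.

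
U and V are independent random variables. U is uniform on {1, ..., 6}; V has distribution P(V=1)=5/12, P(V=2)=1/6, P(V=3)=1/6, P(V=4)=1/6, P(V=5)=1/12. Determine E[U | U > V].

97/22

P(U > V) = 11/18.
Summing U·P(x,y) over outcomes with U > V gives 97/36.
E[U | U > V] = (97/36) / (11/18) = 97/22.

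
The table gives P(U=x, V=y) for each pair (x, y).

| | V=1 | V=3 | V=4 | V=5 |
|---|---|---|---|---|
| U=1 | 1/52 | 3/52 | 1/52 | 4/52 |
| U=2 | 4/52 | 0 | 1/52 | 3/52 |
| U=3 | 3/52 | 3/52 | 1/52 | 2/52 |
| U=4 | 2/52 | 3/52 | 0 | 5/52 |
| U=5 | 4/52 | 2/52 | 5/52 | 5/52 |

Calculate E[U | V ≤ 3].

16/5

P(V ≤ 3) = 25/52.
Summing U·P(U=x,V=y) over the conditioning event gives 20/13.
E[U | V ≤ 3] = (20/13) / (25/52) = 16/5.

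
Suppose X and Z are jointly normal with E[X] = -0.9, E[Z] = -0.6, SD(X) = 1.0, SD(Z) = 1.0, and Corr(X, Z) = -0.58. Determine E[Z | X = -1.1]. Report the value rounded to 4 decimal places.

E[Z | X=x] = μ_Z + ρ(σ_Z/σ_X)(x − μ_X) for jointly normal variables.
E[Z | X=-1.1] = -0.6 + (-0.58)·(1.0/1.0)·(-1.1 − (-0.9)) = -0.6 + (-0.58)·(-0.2) = -0.4840.

-0.4840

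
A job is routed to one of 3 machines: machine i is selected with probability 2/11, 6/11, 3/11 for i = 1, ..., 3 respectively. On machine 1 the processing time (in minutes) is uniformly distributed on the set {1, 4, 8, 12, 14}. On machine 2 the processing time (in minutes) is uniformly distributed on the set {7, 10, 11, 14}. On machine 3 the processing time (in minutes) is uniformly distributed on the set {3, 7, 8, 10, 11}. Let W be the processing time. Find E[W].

E[W | machine 1] = (1+4+8+12+14)/5 = 39/5.
E[W | machine 2] = (7+10+11+14)/4 = 21/2.
E[W | machine 3] = (3+7+8+10+11)/5 = 39/5.
By the law of total expectation,
E[W] = (2/11)·(39/5) + (6/11)·(21/2) + (3/11)·(39/5) = 102/11.

102/11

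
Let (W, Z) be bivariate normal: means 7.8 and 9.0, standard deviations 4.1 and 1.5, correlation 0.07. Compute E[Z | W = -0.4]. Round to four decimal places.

E[Z | W=x] = μ_Z + ρ(σ_Z/σ_W)(x − μ_W) for jointly normal variables.
E[Z | W=-0.4] = 9.0 + (0.07)·(1.5/4.1)·(-0.4 − (7.8)) = 9.0 + (0.02561)·(-8.2) = 8.7900.

8.7900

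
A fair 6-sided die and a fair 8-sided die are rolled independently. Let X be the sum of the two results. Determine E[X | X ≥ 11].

P(X ≥ 11) = 5/24.
Σ over the event: 11·1/12 + 12·1/16 + 13·1/24 + 14·1/48 = 5/2.
E[X | X ≥ 11] = (5/2) / (5/24) = 12.

12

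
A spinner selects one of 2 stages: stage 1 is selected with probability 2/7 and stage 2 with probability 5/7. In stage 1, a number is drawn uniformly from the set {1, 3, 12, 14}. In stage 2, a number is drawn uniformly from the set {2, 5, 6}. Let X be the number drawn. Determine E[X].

E[X | stage 1] = (1+3+12+14)/4 = 15/2.
E[X | stage 2] = (2+5+6)/3 = 13/3.
E[X] = (2/7)·(15/2) + (5/7)·(13/3) = 110/21.

110/21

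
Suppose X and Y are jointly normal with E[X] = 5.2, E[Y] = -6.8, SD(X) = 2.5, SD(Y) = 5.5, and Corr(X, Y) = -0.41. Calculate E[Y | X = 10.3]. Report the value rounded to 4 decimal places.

The regression of Y on X has slope ρ·σ_Y/σ_X and passes through (μ_X, μ_Y).
E[Y | X=10.3] = -6.8 + (-0.41)·(5.5/2.5)·(10.3 − (5.2)) = -6.8 + (-0.902)·(5.1) = -11.4002.

-11.4002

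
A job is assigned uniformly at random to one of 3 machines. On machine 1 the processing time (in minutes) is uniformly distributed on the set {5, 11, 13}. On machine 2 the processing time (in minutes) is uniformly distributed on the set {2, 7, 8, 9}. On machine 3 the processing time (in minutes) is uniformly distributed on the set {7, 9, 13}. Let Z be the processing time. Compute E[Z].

155/18

E[Z | machine 1] = (5+11+13)/3 = 29/3.
E[Z | machine 2] = (2+7+8+9)/4 = 13/2.
E[Z | machine 3] = (7+9+13)/3 = 29/3.
E[Z] = (1/3)·(29/3) + (1/3)·(13/2) + (1/3)·(29/3) = 155/18.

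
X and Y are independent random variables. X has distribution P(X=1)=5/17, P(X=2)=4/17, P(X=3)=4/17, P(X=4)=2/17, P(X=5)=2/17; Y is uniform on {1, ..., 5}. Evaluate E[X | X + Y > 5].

P(X + Y > 5) = 43/85.
Summing X·P(x,y) over outcomes with X + Y > 5 gives 139/85.
E[X | X + Y > 5] = (139/85) / (43/85) = 139/43.

139/43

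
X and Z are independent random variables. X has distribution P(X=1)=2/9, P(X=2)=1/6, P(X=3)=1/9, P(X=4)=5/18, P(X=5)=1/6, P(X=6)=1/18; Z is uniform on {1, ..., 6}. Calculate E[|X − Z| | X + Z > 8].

P(X + Z > 8) = 25/108.
Summing |X−Z|·P(x,y) over outcomes with X + Z > 8 gives 11/36.
E[|X − Z| | X + Z > 8] = (11/36) / (25/108) = 33/25.

33/25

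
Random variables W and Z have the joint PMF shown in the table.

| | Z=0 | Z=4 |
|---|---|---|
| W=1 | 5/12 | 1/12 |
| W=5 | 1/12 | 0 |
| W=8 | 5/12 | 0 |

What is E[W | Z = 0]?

P(Z = 0) = 11/12.
Summing W·P(W=x,Z=y) over the conditioning event gives 25/6.
E[W | Z = 0] = (25/6) / (11/12) = 50/11.

50/11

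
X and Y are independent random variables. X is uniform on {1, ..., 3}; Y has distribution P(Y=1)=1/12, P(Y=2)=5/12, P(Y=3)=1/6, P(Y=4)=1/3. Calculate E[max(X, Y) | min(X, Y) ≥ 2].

P(min(X, Y) ≥ 2) = 11/18.
Summing max(X,Y)·P(x,y) over outcomes with min(X, Y) ≥ 2 gives 23/12.
E[max(X, Y) | min(X, Y) ≥ 2] = (23/12) / (11/18) = 69/22.

69/22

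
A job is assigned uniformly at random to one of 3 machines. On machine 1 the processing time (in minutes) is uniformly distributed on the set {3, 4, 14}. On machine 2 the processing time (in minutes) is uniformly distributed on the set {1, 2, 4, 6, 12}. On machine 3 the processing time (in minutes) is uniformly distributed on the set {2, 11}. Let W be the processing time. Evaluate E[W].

37/6

E[W | machine 1] = (3+4+14)/3 = 7.
E[W | machine 2] = (1+2+4+6+12)/5 = 5.
E[W | machine 3] = (2+11)/2 = 13/2.
By the law of total expectation,
E[W] = (1/3)·(7) + (1/3)·(5) + (1/3)·(13/2) = 37/6.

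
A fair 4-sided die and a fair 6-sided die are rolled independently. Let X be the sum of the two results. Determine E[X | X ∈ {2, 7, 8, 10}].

64/9

P(X ∈ {2, 7, 8, 10}) = 3/8.
Σ over the event: 2·1/24 + 7·1/6 + 8·1/8 + 10·1/24 = 8/3.
E[X | X ∈ {2, 7, 8, 10}] = (8/3) / (3/8) = 64/9.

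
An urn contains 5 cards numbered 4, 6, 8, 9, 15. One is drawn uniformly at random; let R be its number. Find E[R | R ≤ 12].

27/4

P(R ≤ 12) = 4/5.
Σ over the event: 4·1/5 + 6·1/5 + 8·1/5 + 9·1/5 = 27/5.
E[R | R ≤ 12] = (27/5) / (4/5) = 27/4.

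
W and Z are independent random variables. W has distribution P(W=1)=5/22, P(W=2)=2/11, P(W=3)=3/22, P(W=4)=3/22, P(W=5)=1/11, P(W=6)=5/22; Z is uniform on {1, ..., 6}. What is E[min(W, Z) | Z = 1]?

P(Z = 1) = 1/6.
Summing min(W,Z)·P(x,y) over outcomes with Z = 1 gives 1/6.
E[min(W, Z) | Z = 1] = (1/6) / (1/6) = 1.

1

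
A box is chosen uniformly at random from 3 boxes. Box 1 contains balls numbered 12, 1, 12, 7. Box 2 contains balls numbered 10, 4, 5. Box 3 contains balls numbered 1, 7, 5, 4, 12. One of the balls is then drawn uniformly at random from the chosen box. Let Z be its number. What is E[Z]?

E[Z | box 1] = (12+1+12+7)/4 = 8.
E[Z | box 2] = (10+4+5)/3 = 19/3.
E[Z | box 3] = (1+7+5+4+12)/5 = 29/5.
E[Z] = (1/3)·(8) + (1/3)·(19/3) + (1/3)·(29/5) = 302/45.

302/45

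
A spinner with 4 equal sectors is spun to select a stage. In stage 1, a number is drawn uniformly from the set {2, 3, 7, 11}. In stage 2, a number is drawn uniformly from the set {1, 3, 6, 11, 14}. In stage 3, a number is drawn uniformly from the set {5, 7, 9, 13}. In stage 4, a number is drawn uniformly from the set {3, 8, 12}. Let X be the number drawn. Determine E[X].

E[X | stage 1] = (2+3+7+11)/4 = 23/4.
E[X | stage 2] = (1+3+6+11+14)/5 = 7.
E[X | stage 3] = (5+7+9+13)/4 = 17/2.
E[X | stage 4] = (3+8+12)/3 = 23/3.
By the law of total expectation,
E[X] = (1/4)·(23/4) + (1/4)·(7) + (1/4)·(17/2) + (1/4)·(23/3) = 347/48.

347/48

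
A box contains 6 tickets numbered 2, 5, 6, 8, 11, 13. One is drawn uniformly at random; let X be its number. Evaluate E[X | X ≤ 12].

P(X ≤ 12) = 5/6.
Σ over the event: 2·1/6 + 5·1/6 + 6·1/6 + 8·1/6 + 11·1/6 = 16/3.
E[X | X ≤ 12] = (16/3) / (5/6) = 32/5.

32/5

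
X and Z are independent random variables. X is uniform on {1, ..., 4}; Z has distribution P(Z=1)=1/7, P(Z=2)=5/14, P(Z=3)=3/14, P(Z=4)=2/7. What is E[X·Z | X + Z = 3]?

2

P(X + Z = 3) = 1/8.
Summing XZ·P(x,y) over outcomes with X + Z = 3 gives 1/4.
E[X·Z | X + Z = 3] = (1/4) / (1/8) = 2.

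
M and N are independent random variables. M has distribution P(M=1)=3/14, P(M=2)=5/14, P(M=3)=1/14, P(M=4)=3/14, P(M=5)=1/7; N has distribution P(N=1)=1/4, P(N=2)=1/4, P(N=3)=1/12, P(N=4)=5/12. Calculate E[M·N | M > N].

521/66

P(M > N) = 11/28.
Summing MN·P(x,y) over outcomes with M > N gives 521/168.
E[M·N | M > N] = (521/168) / (11/28) = 521/66.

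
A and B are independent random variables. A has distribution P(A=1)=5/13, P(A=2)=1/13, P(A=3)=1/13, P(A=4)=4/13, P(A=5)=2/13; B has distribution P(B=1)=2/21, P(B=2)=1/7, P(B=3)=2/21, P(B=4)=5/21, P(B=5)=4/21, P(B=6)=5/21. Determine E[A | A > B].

P(A > B) = 59/273.
Summing A·P(x,y) over outcomes with A > B gives 251/273.
E[A | A > B] = (251/273) / (59/273) = 251/59.

251/59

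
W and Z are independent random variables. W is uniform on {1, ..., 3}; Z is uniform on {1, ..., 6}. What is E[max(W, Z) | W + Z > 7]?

Outcomes with W + Z > 7: (2,6), (3,5), (3,6), each with probability 1/18.
E[max(W, Z) | W + Z > 7] = (6 + 5 + 6) / 3 = 17/3.

17/3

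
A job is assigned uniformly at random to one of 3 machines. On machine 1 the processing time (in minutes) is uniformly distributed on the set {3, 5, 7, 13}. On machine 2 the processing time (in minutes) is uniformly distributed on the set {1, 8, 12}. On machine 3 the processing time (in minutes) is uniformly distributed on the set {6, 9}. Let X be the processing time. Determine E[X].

43/6

E[X | machine 1] = (3+5+7+13)/4 = 7.
E[X | machine 2] = (1+8+12)/3 = 7.
E[X | machine 3] = (6+9)/2 = 15/2.
E[X] = (1/3)·(7) + (1/3)·(7) + (1/3)·(15/2) = 43/6.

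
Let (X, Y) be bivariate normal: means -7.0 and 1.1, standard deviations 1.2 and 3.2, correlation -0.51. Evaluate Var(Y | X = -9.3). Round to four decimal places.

7.5766

For a bivariate normal, Var(Y | X=x) = σ_Y²(1 − ρ²).
Var(Y | X=-9.3) = (3.2)²·(1 − (-0.51)²) = 10.24·0.7399 = 7.5766.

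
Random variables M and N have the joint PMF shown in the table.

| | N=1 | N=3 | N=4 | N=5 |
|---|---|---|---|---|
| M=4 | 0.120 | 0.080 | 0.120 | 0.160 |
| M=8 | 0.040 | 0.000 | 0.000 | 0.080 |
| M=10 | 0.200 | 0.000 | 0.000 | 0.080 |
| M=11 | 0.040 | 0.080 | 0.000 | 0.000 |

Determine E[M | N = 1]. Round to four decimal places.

8.1000

P(N = 1) = 0.400.
Σ M·P over the event = 4·(0.120) + 8·(0.040) + 10·(0.200) + 11·(0.040) = 3.240.
E[M | N = 1] = (3.240) / (0.400) = 8.1000.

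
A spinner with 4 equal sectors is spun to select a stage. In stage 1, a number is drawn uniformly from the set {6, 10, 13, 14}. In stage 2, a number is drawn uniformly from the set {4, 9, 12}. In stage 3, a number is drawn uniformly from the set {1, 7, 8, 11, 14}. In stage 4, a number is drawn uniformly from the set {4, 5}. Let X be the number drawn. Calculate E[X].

1907/240

E[X | stage 1] = (6+10+13+14)/4 = 43/4.
E[X | stage 2] = (4+9+12)/3 = 25/3.
E[X | stage 3] = (1+7+8+11+14)/5 = 41/5.
E[X | stage 4] = (4+5)/2 = 9/2.
E[X] = (1/4)·(43/4) + (1/4)·(25/3) + (1/4)·(41/5) + (1/4)·(9/2) = 1907/240.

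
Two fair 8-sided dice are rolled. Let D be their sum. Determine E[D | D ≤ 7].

16/3

P(D ≤ 7) = 21/64.
Σ over the event: 2·1/64 + 3·1/32 + 4·3/64 + 5·1/16 + 6·5/64 + 7·3/32 = 7/4.
E[D | D ≤ 7] = (7/4) / (21/64) = 16/3.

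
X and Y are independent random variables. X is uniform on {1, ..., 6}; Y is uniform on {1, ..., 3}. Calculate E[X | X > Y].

53/12

P(X > Y) = 2/3.
Summing X·P(x,y) over outcomes with X > Y gives 53/18.
E[X | X > Y] = (53/18) / (2/3) = 53/12.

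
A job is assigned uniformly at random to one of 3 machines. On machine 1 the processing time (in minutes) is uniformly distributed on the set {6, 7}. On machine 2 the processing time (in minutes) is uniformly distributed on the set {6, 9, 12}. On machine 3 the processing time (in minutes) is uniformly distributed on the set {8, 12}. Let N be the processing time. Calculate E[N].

17/2

E[N | machine 1] = (6+7)/2 = 13/2.
E[N | machine 2] = (6+9+12)/3 = 9.
E[N | machine 3] = (8+12)/2 = 10.
By the law of total expectation,
E[N] = (1/3)·(13/2) + (1/3)·(9) + (1/3)·(10) = 17/2.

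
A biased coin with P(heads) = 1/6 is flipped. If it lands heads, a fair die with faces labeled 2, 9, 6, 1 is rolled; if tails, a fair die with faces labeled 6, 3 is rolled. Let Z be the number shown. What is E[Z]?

9/2

E[Z | heads] = (2+9+6+1)/4 = 9/2.
E[Z | tails] = (6+3)/2 = 9/2.
E[Z] = (1/6)·(9/2) + (5/6)·(9/2) = 9/2.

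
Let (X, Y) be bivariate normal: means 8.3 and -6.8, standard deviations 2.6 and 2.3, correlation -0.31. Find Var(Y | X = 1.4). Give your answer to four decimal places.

The conditional variance in a bivariate normal is σ_Y²(1 − ρ²), independent of x.
Var(Y | X=1.4) = (2.3)²·(1 − (-0.31)²) = 5.29·0.9039 = 4.7816.

4.7816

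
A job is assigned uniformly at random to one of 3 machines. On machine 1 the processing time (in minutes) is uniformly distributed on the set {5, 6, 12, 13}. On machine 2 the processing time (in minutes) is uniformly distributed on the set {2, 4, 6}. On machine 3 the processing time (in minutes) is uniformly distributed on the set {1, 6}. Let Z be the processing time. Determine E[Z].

E[Z | machine 1] = (5+6+12+13)/4 = 9.
E[Z | machine 2] = (2+4+6)/3 = 4.
E[Z | machine 3] = (1+6)/2 = 7/2.
E[Z] = (1/3)·(9) + (1/3)·(4) + (1/3)·(7/2) = 11/2.

11/2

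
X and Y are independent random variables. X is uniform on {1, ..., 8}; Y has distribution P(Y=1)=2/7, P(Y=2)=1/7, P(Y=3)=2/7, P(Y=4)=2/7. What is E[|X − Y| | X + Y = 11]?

P(X + Y = 11) = 1/14.
Summing |X−Y|·P(x,y) over outcomes with X + Y = 11 gives 2/7.
E[|X − Y| | X + Y = 11] = (2/7) / (1/14) = 4.

4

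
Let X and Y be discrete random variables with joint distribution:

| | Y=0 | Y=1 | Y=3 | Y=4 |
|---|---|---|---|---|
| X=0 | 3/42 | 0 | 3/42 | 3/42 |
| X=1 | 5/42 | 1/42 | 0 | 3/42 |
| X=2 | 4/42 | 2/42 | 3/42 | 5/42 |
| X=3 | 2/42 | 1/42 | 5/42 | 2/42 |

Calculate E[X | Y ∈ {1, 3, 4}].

12/7

P(Y ∈ {1, 3, 4}) = 2/3.
Summing X·P(X=x,Y=y) over the conditioning event gives 8/7.
E[X | Y ∈ {1, 3, 4}] = (8/7) / (2/3) = 12/7.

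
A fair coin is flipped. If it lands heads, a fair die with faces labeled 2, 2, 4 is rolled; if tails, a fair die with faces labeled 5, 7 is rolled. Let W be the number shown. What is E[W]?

E[W | heads] = (2+2+4)/3 = 8/3.
E[W | tails] = (5+7)/2 = 6.
E[W] = (1/2)·(8/3) + (1/2)·(6) = 13/3.

13/3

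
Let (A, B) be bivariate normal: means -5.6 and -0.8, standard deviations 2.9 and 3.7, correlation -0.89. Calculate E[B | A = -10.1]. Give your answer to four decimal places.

4.3098

E[B | A=x] = μ_B + ρ(σ_B/σ_A)(x − μ_A) for jointly normal variables.
E[B | A=-10.1] = -0.8 + (-0.89)·(3.7/2.9)·(-10.1 − (-5.6)) = -0.8 + (-1.1355)·(-4.5) = 4.3098.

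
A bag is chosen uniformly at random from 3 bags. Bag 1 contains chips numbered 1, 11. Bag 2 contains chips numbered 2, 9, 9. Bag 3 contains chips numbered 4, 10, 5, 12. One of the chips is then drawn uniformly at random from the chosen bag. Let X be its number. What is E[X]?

245/36

E[X | bag 1] = (1+11)/2 = 6.
E[X | bag 2] = (2+9+9)/3 = 20/3.
E[X | bag 3] = (4+10+5+12)/4 = 31/4.
E[X] = (1/3)·(6) + (1/3)·(20/3) + (1/3)·(31/4) = 245/36.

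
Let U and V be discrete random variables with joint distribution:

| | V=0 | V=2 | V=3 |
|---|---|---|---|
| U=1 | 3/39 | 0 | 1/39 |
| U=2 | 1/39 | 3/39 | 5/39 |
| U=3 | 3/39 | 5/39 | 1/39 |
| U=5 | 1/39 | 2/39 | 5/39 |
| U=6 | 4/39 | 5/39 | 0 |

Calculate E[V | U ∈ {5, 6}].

29/17

P(U ∈ {5, 6}) = 17/39.
Summing V·P(U=x,V=y) over the conditioning event gives 29/39.
E[V | U ∈ {5, 6}] = (29/39) / (17/39) = 29/17.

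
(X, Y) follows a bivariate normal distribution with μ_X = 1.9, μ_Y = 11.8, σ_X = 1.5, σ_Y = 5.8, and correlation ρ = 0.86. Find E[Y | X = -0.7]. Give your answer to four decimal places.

3.1541

The regression of Y on X has slope ρ·σ_Y/σ_X and passes through (μ_X, μ_Y).
E[Y | X=-0.7] = 11.8 + (0.86)·(5.8/1.5)·(-0.7 − (1.9)) = 11.8 + (3.32533)·(-2.6) = 3.1541.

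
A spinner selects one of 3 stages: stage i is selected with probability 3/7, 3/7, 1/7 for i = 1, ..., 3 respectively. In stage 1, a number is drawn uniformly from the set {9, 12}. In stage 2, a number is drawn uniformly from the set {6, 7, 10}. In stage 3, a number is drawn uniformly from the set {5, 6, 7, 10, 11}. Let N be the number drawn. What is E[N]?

E[N | stage 1] = (9+12)/2 = 21/2.
E[N | stage 2] = (6+7+10)/3 = 23/3.
E[N | stage 3] = (5+6+7+10+11)/5 = 39/5.
By the law of total expectation,
E[N] = (3/7)·(21/2) + (3/7)·(23/3) + (1/7)·(39/5) = 89/10.

89/10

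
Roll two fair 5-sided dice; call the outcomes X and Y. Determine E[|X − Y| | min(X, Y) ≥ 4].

P(min(X, Y) ≥ 4) = 4/25.
Summing |X−Y|·P(x,y) over outcomes with min(X, Y) ≥ 4 gives 2/25.
E[|X − Y| | min(X, Y) ≥ 4] = (2/25) / (4/25) = 1/2.

1/2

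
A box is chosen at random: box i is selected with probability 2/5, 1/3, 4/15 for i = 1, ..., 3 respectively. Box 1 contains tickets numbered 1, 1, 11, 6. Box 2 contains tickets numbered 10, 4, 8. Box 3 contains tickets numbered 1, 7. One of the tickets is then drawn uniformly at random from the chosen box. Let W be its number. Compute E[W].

487/90

E[W | box 1] = (1+1+11+6)/4 = 19/4.
E[W | box 2] = (10+4+8)/3 = 22/3.
E[W | box 3] = (1+7)/2 = 4.
E[W] = (2/5)·(19/4) + (1/3)·(22/3) + (4/15)·(4) = 487/90.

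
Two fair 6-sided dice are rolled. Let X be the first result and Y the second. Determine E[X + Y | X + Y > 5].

106/13

P(X + Y > 5) = 13/18.
Summing (X+Y)·P(x,y) over outcomes with X + Y > 5 gives 53/9.
E[X + Y | X + Y > 5] = (53/9) / (13/18) = 106/13.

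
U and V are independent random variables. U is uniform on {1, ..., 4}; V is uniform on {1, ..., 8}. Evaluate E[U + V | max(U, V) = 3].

24/5

P(max(U, V) = 3) = 5/32.
Summing (U+V)·P(x,y) over outcomes with max(U, V) = 3 gives 3/4.
E[U + V | max(U, V) = 3] = (3/4) / (5/32) = 24/5.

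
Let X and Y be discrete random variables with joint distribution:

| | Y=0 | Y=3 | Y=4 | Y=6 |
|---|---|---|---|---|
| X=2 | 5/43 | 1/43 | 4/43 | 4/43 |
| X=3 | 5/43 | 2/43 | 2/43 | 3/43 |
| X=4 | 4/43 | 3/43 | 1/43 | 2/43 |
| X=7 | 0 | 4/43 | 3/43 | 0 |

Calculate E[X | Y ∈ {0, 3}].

89/24

P(Y ∈ {0, 3}) = 24/43.
Σ X·P over the event = 2·(5/43) + 2·(1/43) + 3·(5/43) + 3·(2/43) + 4·(4/43) + 4·(3/43) + 7·(4/43) = 89/43.
E[X | Y ∈ {0, 3}] = (89/43) / (24/43) = 89/24.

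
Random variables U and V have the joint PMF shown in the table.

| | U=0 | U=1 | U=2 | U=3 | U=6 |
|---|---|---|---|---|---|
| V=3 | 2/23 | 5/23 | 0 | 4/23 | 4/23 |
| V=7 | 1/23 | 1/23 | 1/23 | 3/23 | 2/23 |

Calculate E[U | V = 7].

3

P(V = 7) = 8/23.
Σ U·P over the event = 0·(1/23) + 1·(1/23) + 2·(1/23) + 3·(3/23) + 6·(2/23) = 24/23.
E[U | V = 7] = (24/23) / (8/23) = 3.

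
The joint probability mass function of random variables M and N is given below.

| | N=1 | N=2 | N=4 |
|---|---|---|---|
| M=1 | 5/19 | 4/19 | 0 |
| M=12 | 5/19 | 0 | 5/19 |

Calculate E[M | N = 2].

P(N = 2) = 4/19.
Summing M·P(M=x,N=y) over the conditioning event gives 4/19.
E[M | N = 2] = (4/19) / (4/19) = 1.

1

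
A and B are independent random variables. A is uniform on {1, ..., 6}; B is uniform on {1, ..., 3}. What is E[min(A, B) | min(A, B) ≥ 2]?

12/5

P(min(A, B) ≥ 2) = 5/9.
Summing min(A,B)·P(x,y) over outcomes with min(A, B) ≥ 2 gives 4/3.
E[min(A, B) | min(A, B) ≥ 2] = (4/3) / (5/9) = 12/5.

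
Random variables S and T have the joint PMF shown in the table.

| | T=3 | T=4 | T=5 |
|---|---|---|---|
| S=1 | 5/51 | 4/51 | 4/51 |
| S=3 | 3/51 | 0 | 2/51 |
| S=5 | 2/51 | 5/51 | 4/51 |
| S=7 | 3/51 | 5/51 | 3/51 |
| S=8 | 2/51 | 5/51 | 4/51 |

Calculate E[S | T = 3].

61/15

P(T = 3) = 5/17.
Σ S·P over the event = 1·(5/51) + 3·(3/51) + 5·(2/51) + 7·(3/51) + 8·(2/51) = 61/51.
E[S | T = 3] = (61/51) / (5/17) = 61/15.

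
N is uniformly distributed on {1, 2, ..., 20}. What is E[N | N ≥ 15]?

35/2

Given N ≥ 15, N is equally likely to be any of {15, 16, 17, 18, 19, 20}.
E[N | N ≥ 15] = (15 + 16 + 17 + 18 + 19 + 20) / 6 = 35/2.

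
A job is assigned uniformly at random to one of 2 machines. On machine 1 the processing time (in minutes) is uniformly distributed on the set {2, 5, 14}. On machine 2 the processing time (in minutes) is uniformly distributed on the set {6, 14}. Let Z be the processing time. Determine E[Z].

E[Z | machine 1] = (2+5+14)/3 = 7.
E[Z | machine 2] = (6+14)/2 = 10.
E[Z] = (1/2)·(7) + (1/2)·(10) = 17/2.

17/2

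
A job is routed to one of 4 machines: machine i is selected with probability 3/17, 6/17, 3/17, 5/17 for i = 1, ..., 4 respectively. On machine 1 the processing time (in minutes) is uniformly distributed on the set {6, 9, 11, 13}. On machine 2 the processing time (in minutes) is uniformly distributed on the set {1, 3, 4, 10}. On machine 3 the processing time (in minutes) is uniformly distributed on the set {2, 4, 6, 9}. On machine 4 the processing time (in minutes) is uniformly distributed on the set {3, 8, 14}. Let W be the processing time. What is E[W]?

E[W | machine 1] = (6+9+11+13)/4 = 39/4.
E[W | machine 2] = (1+3+4+10)/4 = 9/2.
E[W | machine 3] = (2+4+6+9)/4 = 21/4.
E[W | machine 4] = (3+8+14)/3 = 25/3.
By the law of total expectation,
E[W] = (3/17)·(39/4) + (6/17)·(9/2) + (3/17)·(21/4) + (5/17)·(25/3) = 341/51.

341/51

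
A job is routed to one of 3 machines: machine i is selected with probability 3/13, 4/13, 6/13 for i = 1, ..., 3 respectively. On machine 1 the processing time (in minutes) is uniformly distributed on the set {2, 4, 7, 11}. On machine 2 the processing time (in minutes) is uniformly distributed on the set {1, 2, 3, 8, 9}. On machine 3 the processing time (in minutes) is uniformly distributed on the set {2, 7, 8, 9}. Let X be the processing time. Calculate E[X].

29/5

E[X | machine 1] = (2+4+7+11)/4 = 6.
E[X | machine 2] = (1+2+3+8+9)/5 = 23/5.
E[X | machine 3] = (2+7+8+9)/4 = 13/2.
E[X] = (3/13)·(6) + (4/13)·(23/5) + (6/13)·(13/2) = 29/5.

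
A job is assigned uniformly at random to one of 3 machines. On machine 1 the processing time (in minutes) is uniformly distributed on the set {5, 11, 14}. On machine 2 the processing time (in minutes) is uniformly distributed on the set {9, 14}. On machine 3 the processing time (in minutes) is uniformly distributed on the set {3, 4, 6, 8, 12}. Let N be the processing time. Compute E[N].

E[N | machine 1] = (5+11+14)/3 = 10.
E[N | machine 2] = (9+14)/2 = 23/2.
E[N | machine 3] = (3+4+6+8+12)/5 = 33/5.
By the law of total expectation,
E[N] = (1/3)·(10) + (1/3)·(23/2) + (1/3)·(33/5) = 281/30.

281/30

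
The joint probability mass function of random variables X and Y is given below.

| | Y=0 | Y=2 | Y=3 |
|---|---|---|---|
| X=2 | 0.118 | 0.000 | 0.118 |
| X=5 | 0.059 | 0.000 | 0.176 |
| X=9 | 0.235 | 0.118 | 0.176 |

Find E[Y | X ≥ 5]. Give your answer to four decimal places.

1.6911

P(X ≥ 5) = 0.764.
Σ Y·P over the event = 0·(0.059) + 3·(0.176) + 0·(0.235) + 2·(0.118) + 3·(0.176) = 1.292.
E[Y | X ≥ 5] = (1.292) / (0.764) = 1.6911.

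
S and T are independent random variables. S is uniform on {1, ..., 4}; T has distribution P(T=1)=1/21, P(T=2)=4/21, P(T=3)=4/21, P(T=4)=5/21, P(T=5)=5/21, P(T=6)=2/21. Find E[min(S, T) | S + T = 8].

13/4

P(S + T = 8) = 1/7.
Summing min(S,T)·P(x,y) over outcomes with S + T = 8 gives 13/28.
E[min(S, T) | S + T = 8] = (13/28) / (1/7) = 13/4.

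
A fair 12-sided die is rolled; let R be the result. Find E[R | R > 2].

Given R > 2, R is equally likely to be any of {3, 4, 5, 6, 7, 8, 9, 10, 11, 12}.
E[R | R > 2] = (3 + 4 + 5 + 6 + 7 + 8 + 9 + 10 + 11 + 12) / 10 = 15/2.

15/2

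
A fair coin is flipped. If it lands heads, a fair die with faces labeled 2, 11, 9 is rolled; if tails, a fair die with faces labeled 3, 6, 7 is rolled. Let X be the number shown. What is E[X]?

E[X | heads] = (2+11+9)/3 = 22/3.
E[X | tails] = (3+6+7)/3 = 16/3.
By the law of total expectation,
E[X] = (1/2)·(22/3) + (1/2)·(16/3) = 19/3.

19/3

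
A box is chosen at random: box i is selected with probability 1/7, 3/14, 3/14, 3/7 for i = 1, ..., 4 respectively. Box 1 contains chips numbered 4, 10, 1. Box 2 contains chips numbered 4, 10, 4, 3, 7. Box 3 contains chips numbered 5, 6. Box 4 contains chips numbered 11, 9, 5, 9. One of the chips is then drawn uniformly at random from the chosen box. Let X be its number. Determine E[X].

E[X | box 1] = (4+10+1)/3 = 5.
E[X | box 2] = (4+10+4+3+7)/5 = 28/5.
E[X | box 3] = (5+6)/2 = 11/2.
E[X | box 4] = (11+9+5+9)/4 = 17/2.
By the law of total expectation,
E[X] = (1/7)·(5) + (3/14)·(28/5) + (3/14)·(11/2) + (3/7)·(17/2) = 943/140.

943/140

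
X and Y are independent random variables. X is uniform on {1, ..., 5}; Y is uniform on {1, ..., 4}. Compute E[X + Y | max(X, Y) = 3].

24/5

Outcomes with max(X, Y) = 3: (1,3), (2,3), (3,1), (3,2), (3,3), each with probability 1/20.
E[X + Y | max(X, Y) = 3] = (4 + 5 + 4 + 5 + 6) / 5 = 24/5.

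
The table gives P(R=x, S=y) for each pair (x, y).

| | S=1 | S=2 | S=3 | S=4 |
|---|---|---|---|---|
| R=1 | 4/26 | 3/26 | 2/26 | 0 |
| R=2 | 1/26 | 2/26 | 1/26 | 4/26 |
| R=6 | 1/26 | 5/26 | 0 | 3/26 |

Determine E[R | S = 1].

P(S = 1) = 3/13.
Σ R·P over the event = 1·(4/26) + 2·(1/26) + 6·(1/26) = 6/13.
E[R | S = 1] = (6/13) / (3/13) = 2.

2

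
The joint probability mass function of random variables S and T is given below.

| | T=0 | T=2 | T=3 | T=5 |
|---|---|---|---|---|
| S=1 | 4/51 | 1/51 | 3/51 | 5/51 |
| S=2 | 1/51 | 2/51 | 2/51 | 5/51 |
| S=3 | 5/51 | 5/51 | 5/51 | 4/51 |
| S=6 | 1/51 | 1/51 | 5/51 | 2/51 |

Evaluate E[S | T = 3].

52/15

P(T = 3) = 5/17.
Summing S·P(S=x,T=y) over the conditioning event gives 52/51.
E[S | T = 3] = (52/51) / (5/17) = 52/15.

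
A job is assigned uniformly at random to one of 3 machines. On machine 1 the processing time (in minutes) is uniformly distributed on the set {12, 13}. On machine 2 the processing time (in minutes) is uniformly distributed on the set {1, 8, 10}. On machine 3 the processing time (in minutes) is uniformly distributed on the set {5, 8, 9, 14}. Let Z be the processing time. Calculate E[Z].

E[Z | machine 1] = (12+13)/2 = 25/2.
E[Z | machine 2] = (1+8+10)/3 = 19/3.
E[Z | machine 3] = (5+8+9+14)/4 = 9.
By the law of total expectation,
E[Z] = (1/3)·(25/2) + (1/3)·(19/3) + (1/3)·(9) = 167/18.

167/18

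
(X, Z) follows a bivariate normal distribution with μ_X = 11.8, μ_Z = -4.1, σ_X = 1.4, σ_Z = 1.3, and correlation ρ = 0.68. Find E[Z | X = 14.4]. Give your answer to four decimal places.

For a bivariate normal, E[Z | X=x] = μ_Z + ρ·(σ_Z/σ_X)·(x − μ_X).
E[Z | X=14.4] = -4.1 + (0.68)·(1.3/1.4)·(14.4 − (11.8)) = -4.1 + (0.63143)·(2.6) = -2.4583.

-2.4583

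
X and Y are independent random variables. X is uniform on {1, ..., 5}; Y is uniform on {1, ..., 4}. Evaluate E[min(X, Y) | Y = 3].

12/5

Outcomes with Y = 3: (1,3), (2,3), (3,3), (4,3), (5,3), each with probability 1/20.
E[min(X, Y) | Y = 3] = (1 + 2 + 3 + 3 + 3) / 5 = 12/5.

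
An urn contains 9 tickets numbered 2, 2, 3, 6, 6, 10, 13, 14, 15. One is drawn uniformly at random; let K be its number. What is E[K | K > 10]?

14

P(K > 10) = 1/3.
Σ over the event: 13·1/9 + 14·1/9 + 15·1/9 = 14/3.
E[K | K > 10] = (14/3) / (1/3) = 14.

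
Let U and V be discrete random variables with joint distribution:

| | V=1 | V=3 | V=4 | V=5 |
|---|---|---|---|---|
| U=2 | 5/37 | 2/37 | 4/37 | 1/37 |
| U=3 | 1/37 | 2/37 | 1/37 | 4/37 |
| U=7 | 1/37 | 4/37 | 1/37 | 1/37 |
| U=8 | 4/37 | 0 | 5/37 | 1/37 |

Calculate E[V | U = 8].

P(U = 8) = 10/37.
Σ V·P over the event = 1·(4/37) + 4·(5/37) + 5·(1/37) = 29/37.
E[V | U = 8] = (29/37) / (10/37) = 29/10.

29/10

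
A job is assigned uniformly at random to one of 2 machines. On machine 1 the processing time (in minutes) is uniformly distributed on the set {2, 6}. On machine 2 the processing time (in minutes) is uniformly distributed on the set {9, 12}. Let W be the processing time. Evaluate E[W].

29/4

E[W | machine 1] = (2+6)/2 = 4.
E[W | machine 2] = (9+12)/2 = 21/2.
E[W] = (1/2)·(4) + (1/2)·(21/2) = 29/4.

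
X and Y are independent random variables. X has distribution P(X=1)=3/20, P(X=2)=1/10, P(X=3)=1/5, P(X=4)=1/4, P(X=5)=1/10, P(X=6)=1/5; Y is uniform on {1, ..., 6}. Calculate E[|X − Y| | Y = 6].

P(Y = 6) = 1/6.
Summing |X−Y|·P(x,y) over outcomes with Y = 6 gives 47/120.
E[|X − Y| | Y = 6] = (47/120) / (1/6) = 47/20.

47/20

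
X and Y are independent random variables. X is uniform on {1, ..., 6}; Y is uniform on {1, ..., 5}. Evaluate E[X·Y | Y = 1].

Outcomes with Y = 1: (1,1), (2,1), (3,1), (4,1), (5,1), (6,1), each with probability 1/30.
E[X·Y | Y = 1] = (1 + 2 + 3 + 4 + 5 + 6) / 6 = 7/2.

7/2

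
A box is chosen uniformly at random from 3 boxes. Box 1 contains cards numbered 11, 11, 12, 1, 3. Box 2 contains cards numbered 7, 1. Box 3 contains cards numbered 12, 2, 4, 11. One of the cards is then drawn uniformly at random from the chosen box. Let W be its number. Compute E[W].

E[W | box 1] = (11+11+12+1+3)/5 = 38/5.
E[W | box 2] = (7+1)/2 = 4.
E[W | box 3] = (12+2+4+11)/4 = 29/4.
E[W] = (1/3)·(38/5) + (1/3)·(4) + (1/3)·(29/4) = 377/60.

377/60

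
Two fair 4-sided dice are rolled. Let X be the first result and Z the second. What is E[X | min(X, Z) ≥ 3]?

7/2

P(min(X, Z) ≥ 3) = 1/4.
Summing X·P(x,y) over outcomes with min(X, Z) ≥ 3 gives 7/8.
E[X | min(X, Z) ≥ 3] = (7/8) / (1/4) = 7/2.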